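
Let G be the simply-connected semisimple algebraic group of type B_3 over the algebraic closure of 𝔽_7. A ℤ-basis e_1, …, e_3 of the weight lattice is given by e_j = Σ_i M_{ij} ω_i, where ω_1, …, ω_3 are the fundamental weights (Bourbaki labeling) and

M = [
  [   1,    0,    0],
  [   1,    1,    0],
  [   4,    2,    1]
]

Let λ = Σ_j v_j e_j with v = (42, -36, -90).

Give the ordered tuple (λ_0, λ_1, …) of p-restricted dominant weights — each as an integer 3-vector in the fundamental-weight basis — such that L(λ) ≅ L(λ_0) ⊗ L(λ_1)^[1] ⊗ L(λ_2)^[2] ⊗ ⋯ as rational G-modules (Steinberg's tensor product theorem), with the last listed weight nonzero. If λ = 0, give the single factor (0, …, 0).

In the fundamental-weight basis, λ has coordinates c = M·v (v = (42, -36, -90)):
  c_1 = 1*42 + 0*-36 + 0*-90 = 42
  c_2 = 1*42 + 1*-36 + 0*-90 = 6
  c_3 = 4*42 + 2*-36 + 1*-90 = 6
p = 7; digits c_i = Σ_j d_{ij}·7^j, 0 ≤ d_{ij} < 7:
  c_1 = 42 = 0·7^0 + 6·7^1
  c_2 = 6 = 6·7^0
  c_3 = 6 = 6·7^0
p-restricted factor λ_0 = (0, 6, 6)
p-restricted factor λ_1 = (6, 0, 0)

((0, 6, 6), (6, 0, 0))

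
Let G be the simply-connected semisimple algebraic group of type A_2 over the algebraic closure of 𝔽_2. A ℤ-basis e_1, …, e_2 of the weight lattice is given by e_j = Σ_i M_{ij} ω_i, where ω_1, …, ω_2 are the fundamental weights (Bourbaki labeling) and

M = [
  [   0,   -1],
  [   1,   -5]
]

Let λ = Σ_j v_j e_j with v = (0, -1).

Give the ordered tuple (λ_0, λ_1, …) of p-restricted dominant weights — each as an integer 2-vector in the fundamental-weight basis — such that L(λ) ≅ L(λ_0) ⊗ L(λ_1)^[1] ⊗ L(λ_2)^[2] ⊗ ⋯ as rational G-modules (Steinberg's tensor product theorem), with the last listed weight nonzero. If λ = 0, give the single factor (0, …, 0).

Compute c_i = Σ_j M_{ij} v_j with v = (0, -1):
  c_1 = 0·0 + (-1)·(-1) = 1
  c_2 = 1·0 + (-5)·(-1) = 5
p = 2; digits c_i = Σ_j d_{ij}·2^j, 0 ≤ d_{ij} < 2:
  c_1 = 1 = 1·2^0
  c_2 = 5 = 1·2^0 + 0·2^1 + 1·2^2
Factor λ_0 = (1, 1)
Factor λ_1 = (0, 0)
Factor λ_2 = (0, 1)

((1, 1), (0, 0), (0, 1))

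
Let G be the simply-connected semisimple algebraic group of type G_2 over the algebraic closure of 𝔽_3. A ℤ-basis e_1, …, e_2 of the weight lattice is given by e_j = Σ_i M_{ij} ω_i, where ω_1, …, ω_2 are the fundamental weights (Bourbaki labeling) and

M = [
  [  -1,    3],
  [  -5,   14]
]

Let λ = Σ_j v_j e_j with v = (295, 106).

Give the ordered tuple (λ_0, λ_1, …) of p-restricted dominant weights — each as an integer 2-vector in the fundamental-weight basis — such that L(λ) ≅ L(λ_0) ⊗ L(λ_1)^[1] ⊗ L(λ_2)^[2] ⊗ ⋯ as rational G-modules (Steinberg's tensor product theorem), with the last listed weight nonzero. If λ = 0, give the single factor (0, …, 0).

((2, 0), (1, 0), (2, 1))

ω-coordinates c = M·v, v = (295, 106):
  c_1 = (-1)·(295) + (3)·(106) = 23
  c_2 = (-5)·(295) + (14)·(106) = 9
Expand coordinatewise in base 3:
  c_1 = 23 = 2·3^0 + 1·3^1 + 2·3^2
  c_2 = 9 = 0·3^0 + 0·3^1 + 1·3^2
p-restricted factor λ_0 = (2, 0)
p-restricted factor λ_1 = (1, 0)
p-restricted factor λ_2 = (2, 1)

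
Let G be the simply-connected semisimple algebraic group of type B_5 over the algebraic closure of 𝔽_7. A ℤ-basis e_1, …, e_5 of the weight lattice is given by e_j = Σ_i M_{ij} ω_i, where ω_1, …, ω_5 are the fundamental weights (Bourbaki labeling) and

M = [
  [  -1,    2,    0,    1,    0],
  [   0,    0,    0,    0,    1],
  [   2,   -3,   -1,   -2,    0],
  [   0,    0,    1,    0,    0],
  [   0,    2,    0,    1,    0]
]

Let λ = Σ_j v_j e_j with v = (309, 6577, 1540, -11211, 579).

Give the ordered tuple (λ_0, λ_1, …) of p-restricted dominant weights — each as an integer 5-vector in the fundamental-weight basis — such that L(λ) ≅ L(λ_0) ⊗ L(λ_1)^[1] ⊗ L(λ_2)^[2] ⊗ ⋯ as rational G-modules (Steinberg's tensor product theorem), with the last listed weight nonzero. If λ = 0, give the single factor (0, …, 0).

ω-coordinates c = M·v, v = (309, 6577, 1540, -11211, 579):
  c_1 = (-1)·(309) + (2)·(6577) + (0)·(1540) + (1)·(-11211) + (0)·(579) = 1634
  c_2 = (0)·(309) + (0)·(6577) + (0)·(1540) + (0)·(-11211) + (1)·(579) = 579
  c_3 = (2)·(309) + (-3)·(6577) + (-1)·(1540) + (-2)·(-11211) + (0)·(579) = 1769
  c_4 = (0)·(309) + (0)·(6577) + (1)·(1540) + (0)·(-11211) + (0)·(579) = 1540
  c_5 = (0)·(309) + (2)·(6577) + (0)·(1540) + (1)·(-11211) + (0)·(579) = 1943
Writing each c_i in base p = 7:
  c_1 = 1634 = 3·7^0 + 2·7^1 + 5·7^2 + 4·7^3
  c_2 = 579 = 5·7^0 + 5·7^1 + 4·7^2 + 1·7^3
  c_3 = 1769 = 5·7^0 + 0·7^1 + 1·7^2 + 5·7^3
  c_4 = 1540 = 0·7^0 + 3·7^1 + 3·7^2 + 4·7^3
  c_5 = 1943 = 4·7^0 + 4·7^1 + 4·7^2 + 5·7^3
Factor λ_0 = (3, 5, 5, 0, 4)
Factor λ_1 = (2, 5, 0, 3, 4)
Factor λ_2 = (5, 4, 1, 3, 4)
Factor λ_3 = (4, 1, 5, 4, 5)

((3, 5, 5, 0, 4), (2, 5, 0, 3, 4), (5, 4, 1, 3, 4), (4, 1, 5, 4, 5))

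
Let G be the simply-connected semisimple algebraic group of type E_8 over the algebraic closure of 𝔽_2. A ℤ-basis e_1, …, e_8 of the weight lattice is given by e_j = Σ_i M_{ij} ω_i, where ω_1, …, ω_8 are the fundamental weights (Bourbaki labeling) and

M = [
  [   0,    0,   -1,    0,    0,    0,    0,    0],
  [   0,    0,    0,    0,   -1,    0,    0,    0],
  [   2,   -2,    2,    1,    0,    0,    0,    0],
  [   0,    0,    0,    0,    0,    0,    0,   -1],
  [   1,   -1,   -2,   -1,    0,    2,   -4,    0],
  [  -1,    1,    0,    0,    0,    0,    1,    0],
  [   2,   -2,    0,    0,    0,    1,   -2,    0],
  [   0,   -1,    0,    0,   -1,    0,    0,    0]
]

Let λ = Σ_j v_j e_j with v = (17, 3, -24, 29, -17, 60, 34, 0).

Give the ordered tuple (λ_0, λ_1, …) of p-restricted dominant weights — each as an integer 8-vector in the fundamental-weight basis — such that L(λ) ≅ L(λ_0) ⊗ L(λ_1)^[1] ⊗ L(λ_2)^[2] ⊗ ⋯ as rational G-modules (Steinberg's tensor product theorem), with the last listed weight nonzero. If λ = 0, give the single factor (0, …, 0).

ω-coordinates c = M·v, v = (17, 3, -24, 29, -17, 60, 34, 0):
  c_1 = (0)·(17) + (0)·(3) + (-1)·(-24) + (0)·(29) + (0)·(-17) + (0)·(60) + (0)·(34) + (0)·(0) = 24
  c_2 = (0)·(17) + (0)·(3) + (0)·(-24) + (0)·(29) + (-1)·(-17) + (0)·(60) + (0)·(34) + (0)·(0) = 17
  c_3 = (2)·(17) + (-2)·(3) + (2)·(-24) + (1)·(29) + (0)·(-17) + (0)·(60) + (0)·(34) + (0)·(0) = 9
  c_4 = (0)·(17) + (0)·(3) + (0)·(-24) + (0)·(29) + (0)·(-17) + (0)·(60) + (0)·(34) + (-1)·(0) = 0
  c_5 = (1)·(17) + (-1)·(3) + (-2)·(-24) + (-1)·(29) + (0)·(-17) + (2)·(60) + (-4)·(34) + (0)·(0) = 17
  c_6 = (-1)·(17) + (1)·(3) + (0)·(-24) + (0)·(29) + (0)·(-17) + (0)·(60) + (1)·(34) + (0)·(0) = 20
  c_7 = (2)·(17) + (-2)·(3) + (0)·(-24) + (0)·(29) + (0)·(-17) + (1)·(60) + (-2)·(34) + (0)·(0) = 20
  c_8 = (0)·(17) + (-1)·(3) + (0)·(-24) + (0)·(29) + (-1)·(-17) + (0)·(60) + (0)·(34) + (0)·(0) = 14
Writing each c_i in base p = 2:
  c_1 = 24 = 0·2^0 + 0·2^1 + 0·2^2 + 1·2^3 + 1·2^4
  c_2 = 17 = 1·2^0 + 0·2^1 + 0·2^2 + 0·2^3 + 1·2^4
  c_3 = 9 = 1·2^0 + 0·2^1 + 0·2^2 + 1·2^3
  c_4 = 0
  c_5 = 17 = 1·2^0 + 0·2^1 + 0·2^2 + 0·2^3 + 1·2^4
  c_6 = 20 = 0·2^0 + 0·2^1 + 1·2^2 + 0·2^3 + 1·2^4
  c_7 = 20 = 0·2^0 + 0·2^1 + 1·2^2 + 0·2^3 + 1·2^4
  c_8 = 14 = 0·2^0 + 1·2^1 + 1·2^2 + 1·2^3
Factor λ_0 = (0, 1, 1, 0, 1, 0, 0, 0)
Factor λ_1 = (0, 0, 0, 0, 0, 0, 0, 1)
Factor λ_2 = (0, 0, 0, 0, 0, 1, 1, 1)
Factor λ_3 = (1, 0, 1, 0, 0, 0, 0, 1)
Factor λ_4 = (1, 1, 0, 0, 1, 1, 1, 0)

((0, 1, 1, 0, 1, 0, 0, 0), (0, 0, 0, 0, 0, 0, 0, 1), (0, 0, 0, 0, 0, 1, 1, 1), (1, 0, 1, 0, 0, 0, 0, 1), (1, 1, 0, 0, 1, 1, 1, 0))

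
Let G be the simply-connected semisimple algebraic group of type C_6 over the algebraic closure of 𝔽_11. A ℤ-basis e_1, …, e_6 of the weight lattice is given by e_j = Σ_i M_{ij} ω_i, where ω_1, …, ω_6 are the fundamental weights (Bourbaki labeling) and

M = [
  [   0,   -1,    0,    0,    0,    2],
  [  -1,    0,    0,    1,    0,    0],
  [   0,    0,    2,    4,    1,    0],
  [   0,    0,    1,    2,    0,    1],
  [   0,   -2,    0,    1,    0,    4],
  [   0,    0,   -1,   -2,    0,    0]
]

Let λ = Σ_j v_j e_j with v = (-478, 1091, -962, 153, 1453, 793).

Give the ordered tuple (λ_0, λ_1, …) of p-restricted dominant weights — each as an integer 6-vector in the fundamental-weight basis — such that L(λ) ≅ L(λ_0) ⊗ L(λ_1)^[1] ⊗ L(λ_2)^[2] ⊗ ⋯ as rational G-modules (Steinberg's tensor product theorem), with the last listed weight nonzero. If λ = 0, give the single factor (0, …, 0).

((0, 4, 9, 5, 10, 7), (1, 2, 1, 1, 4, 4), (4, 5, 1, 1, 9, 5))

In the fundamental-weight basis, λ has coordinates c = M·v (v = (-478, 1091, -962, 153, 1453, 793)):
  c_1 = (0)·(-478) + (-1)·(1091) + (0)·(-962) + (0)·(153) + (0)·(1453) + (2)·(793) = 495
  c_2 = (-1)·(-478) + (0)·(1091) + (0)·(-962) + (1)·(153) + (0)·(1453) + (0)·(793) = 631
  c_3 = (0)·(-478) + (0)·(1091) + (2)·(-962) + (4)·(153) + (1)·(1453) + (0)·(793) = 141
  c_4 = (0)·(-478) + (0)·(1091) + (1)·(-962) + (2)·(153) + (0)·(1453) + (1)·(793) = 137
  c_5 = (0)·(-478) + (-2)·(1091) + (0)·(-962) + (1)·(153) + (0)·(1453) + (4)·(793) = 1143
  c_6 = (0)·(-478) + (0)·(1091) + (-1)·(-962) + (-2)·(153) + (0)·(1453) + (0)·(793) = 656
p = 11; digits c_i = Σ_j d_{ij}·11^j, 0 ≤ d_{ij} < 11:
  c_1 = 495 = 0·11^0 + 1·11^1 + 4·11^2
  c_2 = 631 = 4·11^0 + 2·11^1 + 5·11^2
  c_3 = 141 = 9·11^0 + 1·11^1 + 1·11^2
  c_4 = 137 = 5·11^0 + 1·11^1 + 1·11^2
  c_5 = 1143 = 10·11^0 + 4·11^1 + 9·11^2
  c_6 = 656 = 7·11^0 + 4·11^1 + 5·11^2
Factor λ_0 = (0, 4, 9, 5, 10, 7)
Factor λ_1 = (1, 2, 1, 1, 4, 4)
Factor λ_2 = (4, 5, 1, 1, 9, 5)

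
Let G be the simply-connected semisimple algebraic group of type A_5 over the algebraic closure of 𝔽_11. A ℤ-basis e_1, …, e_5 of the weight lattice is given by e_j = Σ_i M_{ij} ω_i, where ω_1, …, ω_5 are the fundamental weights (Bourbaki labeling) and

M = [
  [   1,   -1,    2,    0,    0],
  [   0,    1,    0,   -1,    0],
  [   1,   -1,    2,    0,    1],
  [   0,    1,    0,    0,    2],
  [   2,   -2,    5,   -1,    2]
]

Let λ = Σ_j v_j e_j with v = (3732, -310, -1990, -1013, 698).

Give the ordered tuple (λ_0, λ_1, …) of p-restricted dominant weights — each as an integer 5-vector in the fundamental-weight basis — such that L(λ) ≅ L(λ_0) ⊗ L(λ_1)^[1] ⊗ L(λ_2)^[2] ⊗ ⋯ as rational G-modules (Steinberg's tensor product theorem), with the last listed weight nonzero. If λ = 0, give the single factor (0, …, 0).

((7, 10, 1, 8, 4), (5, 8, 3, 10, 5), (0, 5, 6, 8, 4))

Converting to the ω-basis (c_i = row i of M dotted with v = (3732, -310, -1990, -1013, 698)):
  c_1 = (1)·(3732) + (-1)·(-310) + (2)·(-1990) + (0)·(-1013) + (0)·(698) = 62
  c_2 = (0)·(3732) + (1)·(-310) + (0)·(-1990) + (-1)·(-1013) + (0)·(698) = 703
  c_3 = (1)·(3732) + (-1)·(-310) + (2)·(-1990) + (0)·(-1013) + (1)·(698) = 760
  c_4 = (0)·(3732) + (1)·(-310) + (0)·(-1990) + (0)·(-1013) + (2)·(698) = 1086
  c_5 = (2)·(3732) + (-2)·(-310) + (5)·(-1990) + (-1)·(-1013) + (2)·(698) = 543
Base-11 expansion of each c_i:
  c_1 = 62 = 7·11^0 + 5·11^1
  c_2 = 703 = 10·11^0 + 8·11^1 + 5·11^2
  c_3 = 760 = 1·11^0 + 3·11^1 + 6·11^2
  c_4 = 1086 = 8·11^0 + 10·11^1 + 8·11^2
  c_5 = 543 = 4·11^0 + 5·11^1 + 4·11^2
λ_0 = (7, 10, 1, 8, 4)
λ_1 = (5, 8, 3, 10, 5)
λ_2 = (0, 5, 6, 8, 4)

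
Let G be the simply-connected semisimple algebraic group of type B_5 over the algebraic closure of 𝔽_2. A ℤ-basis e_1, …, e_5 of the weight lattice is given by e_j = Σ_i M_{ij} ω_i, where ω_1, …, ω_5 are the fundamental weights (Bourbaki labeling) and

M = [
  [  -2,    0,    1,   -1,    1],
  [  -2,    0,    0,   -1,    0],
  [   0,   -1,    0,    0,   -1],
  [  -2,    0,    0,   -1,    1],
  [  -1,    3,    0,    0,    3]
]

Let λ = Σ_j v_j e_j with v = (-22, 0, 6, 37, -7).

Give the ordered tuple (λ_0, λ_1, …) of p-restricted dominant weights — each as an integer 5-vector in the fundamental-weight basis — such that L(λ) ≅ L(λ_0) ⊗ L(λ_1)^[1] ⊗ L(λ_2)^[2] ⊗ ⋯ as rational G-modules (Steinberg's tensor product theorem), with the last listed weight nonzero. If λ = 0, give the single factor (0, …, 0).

In the fundamental-weight basis, λ has coordinates c = M·v (v = (-22, 0, 6, 37, -7)):
  c_1 = (-2)·(-22) + 0·0 + 1·6 + (-1)·(37) + (1)·(-7) = 6
  c_2 = (-2)·(-22) + 0·0 + 0·6 + (-1)·(37) + (0)·(-7) = 7
  c_3 = (0)·(-22) + (-1)·(0) + 0·6 + 0·37 + (-1)·(-7) = 7
  c_4 = (-2)·(-22) + 0·0 + 0·6 + (-1)·(37) + (1)·(-7) = 0
  c_5 = (-1)·(-22) + 3·0 + 0·6 + 0·37 + (3)·(-7) = 1
Expand coordinatewise in base 2:
  c_1 = 6 = 0·2^0 + 1·2^1 + 1·2^2
  c_2 = 7 = 1·2^0 + 1·2^1 + 1·2^2
  c_3 = 7 = 1·2^0 + 1·2^1 + 1·2^2
  c_4 = 0
  c_5 = 1 = 1·2^0
Factor λ_0 = (0, 1, 1, 0, 1)
Factor λ_1 = (1, 1, 1, 0, 0)
Factor λ_2 = (1, 1, 1, 0, 0)

((0, 1, 1, 0, 1), (1, 1, 1, 0, 0), (1, 1, 1, 0, 0))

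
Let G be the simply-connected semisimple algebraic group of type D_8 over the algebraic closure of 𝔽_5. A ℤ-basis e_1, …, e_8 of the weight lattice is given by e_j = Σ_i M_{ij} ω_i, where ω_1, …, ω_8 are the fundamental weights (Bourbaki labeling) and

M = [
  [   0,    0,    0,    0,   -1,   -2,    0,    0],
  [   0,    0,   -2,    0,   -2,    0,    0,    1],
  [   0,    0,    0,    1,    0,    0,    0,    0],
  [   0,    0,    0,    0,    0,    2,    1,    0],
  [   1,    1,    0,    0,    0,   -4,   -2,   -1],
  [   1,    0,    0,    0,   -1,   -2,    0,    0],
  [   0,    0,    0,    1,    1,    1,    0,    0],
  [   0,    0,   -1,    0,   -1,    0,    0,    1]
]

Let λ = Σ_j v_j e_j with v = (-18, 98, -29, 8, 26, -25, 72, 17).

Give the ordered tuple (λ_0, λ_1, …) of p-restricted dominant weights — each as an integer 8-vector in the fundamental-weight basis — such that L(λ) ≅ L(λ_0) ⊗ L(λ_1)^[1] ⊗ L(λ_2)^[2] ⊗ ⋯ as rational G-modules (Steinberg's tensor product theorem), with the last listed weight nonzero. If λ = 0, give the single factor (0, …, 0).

((4, 3, 3, 2, 4, 1, 4, 0), (4, 4, 1, 4, 3, 1, 1, 4))

Compute c_i = Σ_j M_{ij} v_j with v = (-18, 98, -29, 8, 26, -25, 72, 17):
  c_1 = (0)·(-18) + (0)·(98) + (0)·(-29) + (0)·(8) + (-1)·(26) + (-2)·(-25) + (0)·(72) + (0)·(17) = 24
  c_2 = (0)·(-18) + (0)·(98) + (-2)·(-29) + (0)·(8) + (-2)·(26) + (0)·(-25) + (0)·(72) + (1)·(17) = 23
  c_3 = (0)·(-18) + (0)·(98) + (0)·(-29) + (1)·(8) + (0)·(26) + (0)·(-25) + (0)·(72) + (0)·(17) = 8
  c_4 = (0)·(-18) + (0)·(98) + (0)·(-29) + (0)·(8) + (0)·(26) + (2)·(-25) + (1)·(72) + (0)·(17) = 22
  c_5 = (1)·(-18) + (1)·(98) + (0)·(-29) + (0)·(8) + (0)·(26) + (-4)·(-25) + (-2)·(72) + (-1)·(17) = 19
  c_6 = (1)·(-18) + (0)·(98) + (0)·(-29) + (0)·(8) + (-1)·(26) + (-2)·(-25) + (0)·(72) + (0)·(17) = 6
  c_7 = (0)·(-18) + (0)·(98) + (0)·(-29) + (1)·(8) + (1)·(26) + (1)·(-25) + (0)·(72) + (0)·(17) = 9
  c_8 = (0)·(-18) + (0)·(98) + (-1)·(-29) + (0)·(8) + (-1)·(26) + (0)·(-25) + (0)·(72) + (1)·(17) = 20
Base-5 expansion of each c_i:
  c_1 = 24 = 4·5^0 + 4·5^1
  c_2 = 23 = 3·5^0 + 4·5^1
  c_3 = 8 = 3·5^0 + 1·5^1
  c_4 = 22 = 2·5^0 + 4·5^1
  c_5 = 19 = 4·5^0 + 3·5^1
  c_6 = 6 = 1·5^0 + 1·5^1
  c_7 = 9 = 4·5^0 + 1·5^1
  c_8 = 20 = 0·5^0 + 4·5^1
p-restricted factor λ_0 = (4, 3, 3, 2, 4, 1, 4, 0)
p-restricted factor λ_1 = (4, 4, 1, 4, 3, 1, 1, 4)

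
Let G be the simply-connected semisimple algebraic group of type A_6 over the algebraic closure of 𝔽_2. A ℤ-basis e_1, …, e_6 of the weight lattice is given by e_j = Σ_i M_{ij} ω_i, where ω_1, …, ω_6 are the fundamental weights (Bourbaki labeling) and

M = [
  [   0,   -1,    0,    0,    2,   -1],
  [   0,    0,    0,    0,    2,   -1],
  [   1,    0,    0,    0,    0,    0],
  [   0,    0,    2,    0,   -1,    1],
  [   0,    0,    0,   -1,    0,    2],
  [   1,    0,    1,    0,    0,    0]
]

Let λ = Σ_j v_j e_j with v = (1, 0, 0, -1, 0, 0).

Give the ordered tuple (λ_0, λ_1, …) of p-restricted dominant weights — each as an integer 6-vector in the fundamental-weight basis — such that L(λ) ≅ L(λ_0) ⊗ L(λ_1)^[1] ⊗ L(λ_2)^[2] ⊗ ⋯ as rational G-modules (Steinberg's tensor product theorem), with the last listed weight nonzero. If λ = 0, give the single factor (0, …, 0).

((0, 0, 1, 0, 1, 1),)

Change of basis e → ω: c = M·v where v = (1, 0, 0, -1, 0, 0):
  c_1 = 0·1 + (-1)·(0) + 0·0 + (0)·(-1) + 2·0 + (-1)·(0) = 0
  c_2 = 0·1 + 0·0 + 0·0 + (0)·(-1) + 2·0 + (-1)·(0) = 0
  c_3 = 1·1 + 0·0 + 0·0 + (0)·(-1) + 0·0 + 0·0 = 1
  c_4 = 0·1 + 0·0 + 2·0 + (0)·(-1) + (-1)·(0) + 1·0 = 0
  c_5 = 0·1 + 0·0 + 0·0 + (-1)·(-1) + 0·0 + 2·0 = 1
  c_6 = 1·1 + 0·0 + 1·0 + (0)·(-1) + 0·0 + 0·0 = 1
p = 2; digits c_i = Σ_j d_{ij}·2^j, 0 ≤ d_{ij} < 2:
  c_1 = 0
  c_2 = 0
  c_3 = 1 = 1·2^0
  c_4 = 0
  c_5 = 1 = 1·2^0
  c_6 = 1 = 1·2^0
λ_0 = (0, 0, 1, 0, 1, 1)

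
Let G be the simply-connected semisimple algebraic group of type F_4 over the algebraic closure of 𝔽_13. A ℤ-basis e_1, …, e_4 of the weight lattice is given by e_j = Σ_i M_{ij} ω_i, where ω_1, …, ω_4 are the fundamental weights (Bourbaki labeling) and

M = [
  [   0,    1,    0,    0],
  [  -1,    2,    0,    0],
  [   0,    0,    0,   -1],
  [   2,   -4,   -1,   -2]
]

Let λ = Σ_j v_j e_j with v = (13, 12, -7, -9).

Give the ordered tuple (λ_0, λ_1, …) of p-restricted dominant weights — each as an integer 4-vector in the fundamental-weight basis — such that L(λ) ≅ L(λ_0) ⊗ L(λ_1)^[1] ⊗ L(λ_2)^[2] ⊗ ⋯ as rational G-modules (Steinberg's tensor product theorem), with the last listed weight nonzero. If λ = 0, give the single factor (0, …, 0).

((12, 11, 9, 3),)

ω-coordinates c = M·v, v = (13, 12, -7, -9):
  c_1 = (0)·(13) + (1)·(12) + (0)·(-7) + (0)·(-9) = 12
  c_2 = (-1)·(13) + (2)·(12) + (0)·(-7) + (0)·(-9) = 11
  c_3 = (0)·(13) + (0)·(12) + (0)·(-7) + (-1)·(-9) = 9
  c_4 = (2)·(13) + (-4)·(12) + (-1)·(-7) + (-2)·(-9) = 3
p = 13; digits c_i = Σ_j d_{ij}·13^j, 0 ≤ d_{ij} < 13:
  c_1 = 12 = 12·13^0
  c_2 = 11 = 11·13^0
  c_3 = 9 = 9·13^0
  c_4 = 3 = 3·13^0
λ_0 = (12, 11, 9, 3)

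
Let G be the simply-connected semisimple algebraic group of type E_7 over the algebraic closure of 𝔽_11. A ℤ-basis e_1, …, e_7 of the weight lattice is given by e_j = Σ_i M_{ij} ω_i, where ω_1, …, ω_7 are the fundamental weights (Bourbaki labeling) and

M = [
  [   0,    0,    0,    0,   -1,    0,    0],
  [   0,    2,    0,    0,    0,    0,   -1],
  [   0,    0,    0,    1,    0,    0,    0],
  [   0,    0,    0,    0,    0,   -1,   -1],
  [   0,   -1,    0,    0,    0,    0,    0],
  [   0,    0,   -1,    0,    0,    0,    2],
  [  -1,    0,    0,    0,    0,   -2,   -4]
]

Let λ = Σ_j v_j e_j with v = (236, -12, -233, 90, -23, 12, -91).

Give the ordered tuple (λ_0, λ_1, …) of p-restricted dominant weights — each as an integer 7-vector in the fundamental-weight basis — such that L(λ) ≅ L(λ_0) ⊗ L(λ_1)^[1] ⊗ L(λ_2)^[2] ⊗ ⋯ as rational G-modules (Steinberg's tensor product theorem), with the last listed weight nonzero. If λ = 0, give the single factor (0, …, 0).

In the fundamental-weight basis, λ has coordinates c = M·v (v = (236, -12, -233, 90, -23, 12, -91)):
  c_1 = 0·236 + (0)·(-12) + (0)·(-233) + 0·90 + (-1)·(-23) + 0·12 + (0)·(-91) = 23
  c_2 = 0·236 + (2)·(-12) + (0)·(-233) + 0·90 + (0)·(-23) + 0·12 + (-1)·(-91) = 67
  c_3 = 0·236 + (0)·(-12) + (0)·(-233) + 1·90 + (0)·(-23) + 0·12 + (0)·(-91) = 90
  c_4 = 0·236 + (0)·(-12) + (0)·(-233) + 0·90 + (0)·(-23) + (-1)·(12) + (-1)·(-91) = 79
  c_5 = 0·236 + (-1)·(-12) + (0)·(-233) + 0·90 + (0)·(-23) + 0·12 + (0)·(-91) = 12
  c_6 = 0·236 + (0)·(-12) + (-1)·(-233) + 0·90 + (0)·(-23) + 0·12 + (2)·(-91) = 51
  c_7 = (-1)·(236) + (0)·(-12) + (0)·(-233) + 0·90 + (0)·(-23) + (-2)·(12) + (-4)·(-91) = 104
Writing each c_i in base p = 11:
  c_1 = 23 = 1·11^0 + 2·11^1
  c_2 = 67 = 1·11^0 + 6·11^1
  c_3 = 90 = 2·11^0 + 8·11^1
  c_4 = 79 = 2·11^0 + 7·11^1
  c_5 = 12 = 1·11^0 + 1·11^1
  c_6 = 51 = 7·11^0 + 4·11^1
  c_7 = 104 = 5·11^0 + 9·11^1
λ_0 = (1, 1, 2, 2, 1, 7, 5)
λ_1 = (2, 6, 8, 7, 1, 4, 9)

((1, 1, 2, 2, 1, 7, 5), (2, 6, 8, 7, 1, 4, 9))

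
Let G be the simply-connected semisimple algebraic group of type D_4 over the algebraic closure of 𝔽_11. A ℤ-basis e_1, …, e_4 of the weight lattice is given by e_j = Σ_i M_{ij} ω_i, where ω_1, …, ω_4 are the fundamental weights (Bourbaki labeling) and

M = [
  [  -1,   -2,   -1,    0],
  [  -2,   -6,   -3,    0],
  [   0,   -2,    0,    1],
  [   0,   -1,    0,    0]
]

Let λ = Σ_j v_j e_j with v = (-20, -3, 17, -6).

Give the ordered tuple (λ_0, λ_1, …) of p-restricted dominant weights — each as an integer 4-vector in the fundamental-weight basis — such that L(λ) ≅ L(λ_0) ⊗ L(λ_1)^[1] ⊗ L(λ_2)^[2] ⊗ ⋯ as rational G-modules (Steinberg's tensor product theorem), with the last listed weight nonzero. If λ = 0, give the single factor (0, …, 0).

Converting to the ω-basis (c_i = row i of M dotted with v = (-20, -3, 17, -6)):
  c_1 = -1*-20 + -2*-3 + -1*17 + 0*-6 = 9
  c_2 = -2*-20 + -6*-3 + -3*17 + 0*-6 = 7
  c_3 = 0*-20 + -2*-3 + 0*17 + 1*-6 = 0
  c_4 = 0*-20 + -1*-3 + 0*17 + 0*-6 = 3
p = 11; digits c_i = Σ_j d_{ij}·11^j, 0 ≤ d_{ij} < 11:
  c_1 = 9 = 9·11^0
  c_2 = 7 = 7·11^0
  c_3 = 0
  c_4 = 3 = 3·11^0
Factor λ_0 = (9, 7, 0, 3)

((9, 7, 0, 3),)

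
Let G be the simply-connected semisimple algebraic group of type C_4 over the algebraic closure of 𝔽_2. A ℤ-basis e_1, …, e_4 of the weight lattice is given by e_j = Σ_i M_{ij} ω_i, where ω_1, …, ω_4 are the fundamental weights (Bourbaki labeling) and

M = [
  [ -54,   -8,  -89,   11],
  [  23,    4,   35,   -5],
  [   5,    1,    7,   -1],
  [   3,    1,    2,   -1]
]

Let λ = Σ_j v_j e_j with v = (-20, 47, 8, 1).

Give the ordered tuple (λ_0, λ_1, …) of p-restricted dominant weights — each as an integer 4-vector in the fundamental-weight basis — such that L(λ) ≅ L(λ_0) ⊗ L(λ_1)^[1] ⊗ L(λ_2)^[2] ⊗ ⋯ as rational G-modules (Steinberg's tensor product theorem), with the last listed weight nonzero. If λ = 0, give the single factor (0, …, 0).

((1, 1, 0, 0), (1, 1, 1, 1))

Converting to the ω-basis (c_i = row i of M dotted with v = (-20, 47, 8, 1)):
  c_1 = (-54)·(-20) + (-8)·(47) + (-89)·(8) + (11)·(1) = 3
  c_2 = (23)·(-20) + (4)·(47) + (35)·(8) + (-5)·(1) = 3
  c_3 = (5)·(-20) + (1)·(47) + (7)·(8) + (-1)·(1) = 2
  c_4 = (3)·(-20) + (1)·(47) + (2)·(8) + (-1)·(1) = 2
Writing each c_i in base p = 2:
  c_1 = 3 = 1·2^0 + 1·2^1
  c_2 = 3 = 1·2^0 + 1·2^1
  c_3 = 2 = 0·2^0 + 1·2^1
  c_4 = 2 = 0·2^0 + 1·2^1
Factor λ_0 = (1, 1, 0, 0)
Factor λ_1 = (1, 1, 1, 1)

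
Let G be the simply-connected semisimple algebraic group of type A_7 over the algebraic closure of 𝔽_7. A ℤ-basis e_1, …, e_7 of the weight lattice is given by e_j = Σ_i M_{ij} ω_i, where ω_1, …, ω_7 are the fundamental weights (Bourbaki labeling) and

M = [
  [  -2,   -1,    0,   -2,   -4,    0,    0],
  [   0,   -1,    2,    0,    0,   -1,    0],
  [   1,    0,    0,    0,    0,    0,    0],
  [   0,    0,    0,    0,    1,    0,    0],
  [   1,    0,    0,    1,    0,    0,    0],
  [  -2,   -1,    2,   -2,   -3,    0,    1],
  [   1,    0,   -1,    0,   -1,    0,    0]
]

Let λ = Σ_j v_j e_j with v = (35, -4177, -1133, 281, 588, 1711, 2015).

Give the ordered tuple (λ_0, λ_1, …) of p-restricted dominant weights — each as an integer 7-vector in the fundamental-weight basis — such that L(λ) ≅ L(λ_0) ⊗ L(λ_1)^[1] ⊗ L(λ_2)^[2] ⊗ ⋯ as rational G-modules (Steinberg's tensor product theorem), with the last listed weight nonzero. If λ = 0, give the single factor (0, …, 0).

ω-coordinates c = M·v, v = (35, -4177, -1133, 281, 588, 1711, 2015):
  c_1 = (-2)·(35) + (-1)·(-4177) + (0)·(-1133) + (-2)·(281) + (-4)·(588) + (0)·(1711) + (0)·(2015) = 1193
  c_2 = (0)·(35) + (-1)·(-4177) + (2)·(-1133) + (0)·(281) + (0)·(588) + (-1)·(1711) + (0)·(2015) = 200
  c_3 = (1)·(35) + (0)·(-4177) + (0)·(-1133) + (0)·(281) + (0)·(588) + (0)·(1711) + (0)·(2015) = 35
  c_4 = (0)·(35) + (0)·(-4177) + (0)·(-1133) + (0)·(281) + (1)·(588) + (0)·(1711) + (0)·(2015) = 588
  c_5 = (1)·(35) + (0)·(-4177) + (0)·(-1133) + (1)·(281) + (0)·(588) + (0)·(1711) + (0)·(2015) = 316
  c_6 = (-2)·(35) + (-1)·(-4177) + (2)·(-1133) + (-2)·(281) + (-3)·(588) + (0)·(1711) + (1)·(2015) = 1530
  c_7 = (1)·(35) + (0)·(-4177) + (-1)·(-1133) + (0)·(281) + (-1)·(588) + (0)·(1711) + (0)·(2015) = 580
Writing each c_i in base p = 7:
  c_1 = 1193 = 3·7^0 + 2·7^1 + 3·7^2 + 3·7^3
  c_2 = 200 = 4·7^0 + 0·7^1 + 4·7^2
  c_3 = 35 = 0·7^0 + 5·7^1
  c_4 = 588 = 0·7^0 + 0·7^1 + 5·7^2 + 1·7^3
  c_5 = 316 = 1·7^0 + 3·7^1 + 6·7^2
  c_6 = 1530 = 4·7^0 + 1·7^1 + 3·7^2 + 4·7^3
  c_7 = 580 = 6·7^0 + 5·7^1 + 4·7^2 + 1·7^3
Factor λ_0 = (3, 4, 0, 0, 1, 4, 6)
Factor λ_1 = (2, 0, 5, 0, 3, 1, 5)
Factor λ_2 = (3, 4, 0, 5, 6, 3, 4)
Factor λ_3 = (3, 0, 0, 1, 0, 4, 1)

((3, 4, 0, 0, 1, 4, 6), (2, 0, 5, 0, 3, 1, 5), (3, 4, 0, 5, 6, 3, 4), (3, 0, 0, 1, 0, 4, 1))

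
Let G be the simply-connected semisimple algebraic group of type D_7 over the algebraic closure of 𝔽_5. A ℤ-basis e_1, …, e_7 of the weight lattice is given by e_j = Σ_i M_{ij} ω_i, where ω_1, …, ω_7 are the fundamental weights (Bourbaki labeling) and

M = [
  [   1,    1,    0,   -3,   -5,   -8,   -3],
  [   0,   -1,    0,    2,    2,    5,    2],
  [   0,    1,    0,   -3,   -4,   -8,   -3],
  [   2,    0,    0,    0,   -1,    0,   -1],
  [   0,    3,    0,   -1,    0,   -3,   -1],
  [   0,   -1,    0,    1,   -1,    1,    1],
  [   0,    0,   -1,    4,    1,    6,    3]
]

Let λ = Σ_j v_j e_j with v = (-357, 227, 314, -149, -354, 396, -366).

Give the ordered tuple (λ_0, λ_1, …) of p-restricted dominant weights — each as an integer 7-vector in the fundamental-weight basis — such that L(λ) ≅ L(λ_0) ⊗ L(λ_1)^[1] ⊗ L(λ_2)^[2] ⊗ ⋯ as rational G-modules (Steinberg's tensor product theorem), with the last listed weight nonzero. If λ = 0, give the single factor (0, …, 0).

Converting to the ω-basis (c_i = row i of M dotted with v = (-357, 227, 314, -149, -354, 396, -366)):
  c_1 = 1*-357 + 1*227 + 0*314 + -3*-149 + -5*-354 + -8*396 + -3*-366 = 17
  c_2 = 0*-357 + -1*227 + 0*314 + 2*-149 + 2*-354 + 5*396 + 2*-366 = 15
  c_3 = 0*-357 + 1*227 + 0*314 + -3*-149 + -4*-354 + -8*396 + -3*-366 = 20
  c_4 = 2*-357 + 0*227 + 0*314 + 0*-149 + -1*-354 + 0*396 + -1*-366 = 6
  c_5 = 0*-357 + 3*227 + 0*314 + -1*-149 + 0*-354 + -3*396 + -1*-366 = 8
  c_6 = 0*-357 + -1*227 + 0*314 + 1*-149 + -1*-354 + 1*396 + 1*-366 = 8
  c_7 = 0*-357 + 0*227 + -1*314 + 4*-149 + 1*-354 + 6*396 + 3*-366 = 14
Base-5 expansion of each c_i:
  c_1 = 17 = 2·5^0 + 3·5^1
  c_2 = 15 = 0·5^0 + 3·5^1
  c_3 = 20 = 0·5^0 + 4·5^1
  c_4 = 6 = 1·5^0 + 1·5^1
  c_5 = 8 = 3·5^0 + 1·5^1
  c_6 = 8 = 3·5^0 + 1·5^1
  c_7 = 14 = 4·5^0 + 2·5^1
Factor λ_0 = (2, 0, 0, 1, 3, 3, 4)
Factor λ_1 = (3, 3, 4, 1, 1, 1, 2)

((2, 0, 0, 1, 3, 3, 4), (3, 3, 4, 1, 1, 1, 2))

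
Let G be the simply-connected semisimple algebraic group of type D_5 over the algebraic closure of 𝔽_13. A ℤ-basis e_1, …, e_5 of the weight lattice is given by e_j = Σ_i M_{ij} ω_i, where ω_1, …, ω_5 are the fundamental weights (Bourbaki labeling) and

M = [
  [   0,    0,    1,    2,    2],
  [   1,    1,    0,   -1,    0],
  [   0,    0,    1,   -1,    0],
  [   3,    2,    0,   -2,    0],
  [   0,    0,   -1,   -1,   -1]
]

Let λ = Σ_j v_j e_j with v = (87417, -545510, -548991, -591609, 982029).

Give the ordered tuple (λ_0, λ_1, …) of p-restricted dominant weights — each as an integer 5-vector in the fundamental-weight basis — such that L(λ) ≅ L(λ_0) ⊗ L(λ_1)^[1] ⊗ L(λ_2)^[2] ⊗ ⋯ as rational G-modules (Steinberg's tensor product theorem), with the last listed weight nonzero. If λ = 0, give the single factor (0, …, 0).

((7, 6, 4, 4, 10), (11, 0, 2, 4, 3), (6, 10, 5, 4, 2), (1, 8, 6, 5, 7), (8, 4, 1, 12, 5))

ω-coordinates c = M·v, v = (87417, -545510, -548991, -591609, 982029):
  c_1 = 0*87417 + 0*-545510 + 1*-548991 + 2*-591609 + 2*982029 = 231849
  c_2 = 1*87417 + 1*-545510 + 0*-548991 + -1*-591609 + 0*982029 = 133516
  c_3 = 0*87417 + 0*-545510 + 1*-548991 + -1*-591609 + 0*982029 = 42618
  c_4 = 3*87417 + 2*-545510 + 0*-548991 + -2*-591609 + 0*982029 = 354449
  c_5 = 0*87417 + 0*-545510 + -1*-548991 + -1*-591609 + -1*982029 = 158571
Writing each c_i in base p = 13:
  c_1 = 231849 = 7·13^0 + 11·13^1 + 6·13^2 + 1·13^3 + 8·13^4
  c_2 = 133516 = 6·13^0 + 0·13^1 + 10·13^2 + 8·13^3 + 4·13^4
  c_3 = 42618 = 4·13^0 + 2·13^1 + 5·13^2 + 6·13^3 + 1·13^4
  c_4 = 354449 = 4·13^0 + 4·13^1 + 4·13^2 + 5·13^3 + 12·13^4
  c_5 = 158571 = 10·13^0 + 3·13^1 + 2·13^2 + 7·13^3 + 5·13^4
p-restricted factor λ_0 = (7, 6, 4, 4, 10)
p-restricted factor λ_1 = (11, 0, 2, 4, 3)
p-restricted factor λ_2 = (6, 10, 5, 4, 2)
p-restricted factor λ_3 = (1, 8, 6, 5, 7)
p-restricted factor λ_4 = (8, 4, 1, 12, 5)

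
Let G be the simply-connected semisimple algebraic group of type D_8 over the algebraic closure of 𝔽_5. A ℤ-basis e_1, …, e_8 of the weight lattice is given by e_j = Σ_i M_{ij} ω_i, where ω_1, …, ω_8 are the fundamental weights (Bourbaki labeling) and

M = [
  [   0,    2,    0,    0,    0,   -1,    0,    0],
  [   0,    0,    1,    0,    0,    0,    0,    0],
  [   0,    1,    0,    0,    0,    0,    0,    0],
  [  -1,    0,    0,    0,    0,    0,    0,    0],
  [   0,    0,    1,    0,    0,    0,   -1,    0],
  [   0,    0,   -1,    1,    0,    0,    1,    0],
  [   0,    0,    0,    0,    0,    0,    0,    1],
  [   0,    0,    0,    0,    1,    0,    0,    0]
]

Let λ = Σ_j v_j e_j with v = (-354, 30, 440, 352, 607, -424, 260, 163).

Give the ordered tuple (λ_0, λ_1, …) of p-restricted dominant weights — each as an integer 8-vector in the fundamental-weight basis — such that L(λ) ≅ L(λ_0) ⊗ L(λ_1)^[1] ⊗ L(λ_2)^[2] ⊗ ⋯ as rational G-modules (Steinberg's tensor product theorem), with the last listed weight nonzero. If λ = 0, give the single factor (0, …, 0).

Change of basis e → ω: c = M·v where v = (-354, 30, 440, 352, 607, -424, 260, 163):
  c_1 = (0)·(-354) + (2)·(30) + (0)·(440) + (0)·(352) + (0)·(607) + (-1)·(-424) + (0)·(260) + (0)·(163) = 484
  c_2 = (0)·(-354) + (0)·(30) + (1)·(440) + (0)·(352) + (0)·(607) + (0)·(-424) + (0)·(260) + (0)·(163) = 440
  c_3 = (0)·(-354) + (1)·(30) + (0)·(440) + (0)·(352) + (0)·(607) + (0)·(-424) + (0)·(260) + (0)·(163) = 30
  c_4 = (-1)·(-354) + (0)·(30) + (0)·(440) + (0)·(352) + (0)·(607) + (0)·(-424) + (0)·(260) + (0)·(163) = 354
  c_5 = (0)·(-354) + (0)·(30) + (1)·(440) + (0)·(352) + (0)·(607) + (0)·(-424) + (-1)·(260) + (0)·(163) = 180
  c_6 = (0)·(-354) + (0)·(30) + (-1)·(440) + (1)·(352) + (0)·(607) + (0)·(-424) + (1)·(260) + (0)·(163) = 172
  c_7 = (0)·(-354) + (0)·(30) + (0)·(440) + (0)·(352) + (0)·(607) + (0)·(-424) + (0)·(260) + (1)·(163) = 163
  c_8 = (0)·(-354) + (0)·(30) + (0)·(440) + (0)·(352) + (1)·(607) + (0)·(-424) + (0)·(260) + (0)·(163) = 607
p = 5; digits c_i = Σ_j d_{ij}·5^j, 0 ≤ d_{ij} < 5:
  c_1 = 484 = 4·5^0 + 1·5^1 + 4·5^2 + 3·5^3
  c_2 = 440 = 0·5^0 + 3·5^1 + 2·5^2 + 3·5^3
  c_3 = 30 = 0·5^0 + 1·5^1 + 1·5^2
  c_4 = 354 = 4·5^0 + 0·5^1 + 4·5^2 + 2·5^3
  c_5 = 180 = 0·5^0 + 1·5^1 + 2·5^2 + 1·5^3
  c_6 = 172 = 2·5^0 + 4·5^1 + 1·5^2 + 1·5^3
  c_7 = 163 = 3·5^0 + 2·5^1 + 1·5^2 + 1·5^3
  c_8 = 607 = 2·5^0 + 1·5^1 + 4·5^2 + 4·5^3
Factor λ_0 = (4, 0, 0, 4, 0, 2, 3, 2)
Factor λ_1 = (1, 3, 1, 0, 1, 4, 2, 1)
Factor λ_2 = (4, 2, 1, 4, 2, 1, 1, 4)
Factor λ_3 = (3, 3, 0, 2, 1, 1, 1, 4)

((4, 0, 0, 4, 0, 2, 3, 2), (1, 3, 1, 0, 1, 4, 2, 1), (4, 2, 1, 4, 2, 1, 1, 4), (3, 3, 0, 2, 1, 1, 1, 4))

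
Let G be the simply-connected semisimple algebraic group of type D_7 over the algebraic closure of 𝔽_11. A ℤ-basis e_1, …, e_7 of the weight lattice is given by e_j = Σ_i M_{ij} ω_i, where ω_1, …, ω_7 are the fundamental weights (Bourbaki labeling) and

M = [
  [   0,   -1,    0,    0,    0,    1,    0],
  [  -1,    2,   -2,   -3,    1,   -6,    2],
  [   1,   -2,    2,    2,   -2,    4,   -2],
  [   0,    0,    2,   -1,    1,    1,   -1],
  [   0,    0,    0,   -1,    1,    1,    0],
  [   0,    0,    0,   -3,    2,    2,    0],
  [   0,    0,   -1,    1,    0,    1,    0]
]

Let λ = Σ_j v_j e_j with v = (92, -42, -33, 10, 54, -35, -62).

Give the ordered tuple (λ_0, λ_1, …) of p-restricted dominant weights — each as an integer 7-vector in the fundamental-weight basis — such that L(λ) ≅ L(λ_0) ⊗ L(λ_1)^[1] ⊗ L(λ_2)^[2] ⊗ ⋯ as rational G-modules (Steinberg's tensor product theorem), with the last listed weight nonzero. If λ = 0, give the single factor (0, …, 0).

Converting to the ω-basis (c_i = row i of M dotted with v = (92, -42, -33, 10, 54, -35, -62)):
  c_1 = (0)·(92) + (-1)·(-42) + (0)·(-33) + (0)·(10) + (0)·(54) + (1)·(-35) + (0)·(-62) = 7
  c_2 = (-1)·(92) + (2)·(-42) + (-2)·(-33) + (-3)·(10) + (1)·(54) + (-6)·(-35) + (2)·(-62) = 0
  c_3 = (1)·(92) + (-2)·(-42) + (2)·(-33) + (2)·(10) + (-2)·(54) + (4)·(-35) + (-2)·(-62) = 6
  c_4 = (0)·(92) + (0)·(-42) + (2)·(-33) + (-1)·(10) + (1)·(54) + (1)·(-35) + (-1)·(-62) = 5
  c_5 = (0)·(92) + (0)·(-42) + (0)·(-33) + (-1)·(10) + (1)·(54) + (1)·(-35) + (0)·(-62) = 9
  c_6 = (0)·(92) + (0)·(-42) + (0)·(-33) + (-3)·(10) + (2)·(54) + (2)·(-35) + (0)·(-62) = 8
  c_7 = (0)·(92) + (0)·(-42) + (-1)·(-33) + (1)·(10) + (0)·(54) + (1)·(-35) + (0)·(-62) = 8
Base-11 expansion of each c_i:
  c_1 = 7 = 7·11^0
  c_2 = 0
  c_3 = 6 = 6·11^0
  c_4 = 5 = 5·11^0
  c_5 = 9 = 9·11^0
  c_6 = 8 = 8·11^0
  c_7 = 8 = 8·11^0
Factor λ_0 = (7, 0, 6, 5, 9, 8, 8)

((7, 0, 6, 5, 9, 8, 8),)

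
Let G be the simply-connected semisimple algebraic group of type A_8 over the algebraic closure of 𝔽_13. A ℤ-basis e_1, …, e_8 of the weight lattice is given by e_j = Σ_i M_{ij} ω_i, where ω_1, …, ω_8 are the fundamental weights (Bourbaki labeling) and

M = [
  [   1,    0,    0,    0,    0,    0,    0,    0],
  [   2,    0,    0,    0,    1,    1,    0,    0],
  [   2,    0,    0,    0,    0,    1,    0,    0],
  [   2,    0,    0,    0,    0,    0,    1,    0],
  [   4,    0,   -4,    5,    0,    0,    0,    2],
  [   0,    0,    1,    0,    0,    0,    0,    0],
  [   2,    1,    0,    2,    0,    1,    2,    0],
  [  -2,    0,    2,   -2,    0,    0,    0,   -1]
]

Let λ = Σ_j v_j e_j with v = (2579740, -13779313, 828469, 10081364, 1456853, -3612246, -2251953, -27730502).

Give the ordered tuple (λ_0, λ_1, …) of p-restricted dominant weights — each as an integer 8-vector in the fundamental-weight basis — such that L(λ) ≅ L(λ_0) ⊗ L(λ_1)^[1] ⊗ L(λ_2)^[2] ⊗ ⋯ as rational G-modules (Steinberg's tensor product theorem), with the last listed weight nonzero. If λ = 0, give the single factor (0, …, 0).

Compute c_i = Σ_j M_{ij} v_j with v = (2579740, -13779313, 828469, 10081364, 1456853, -3612246, -2251953, -27730502):
  c_1 = 1*2579740 + 0*-13779313 + 0*828469 + 0*10081364 + 0*1456853 + 0*-3612246 + 0*-2251953 + 0*-27730502 = 2579740
  c_2 = 2*2579740 + 0*-13779313 + 0*828469 + 0*10081364 + 1*1456853 + 1*-3612246 + 0*-2251953 + 0*-27730502 = 3004087
  c_3 = 2*2579740 + 0*-13779313 + 0*828469 + 0*10081364 + 0*1456853 + 1*-3612246 + 0*-2251953 + 0*-27730502 = 1547234
  c_4 = 2*2579740 + 0*-13779313 + 0*828469 + 0*10081364 + 0*1456853 + 0*-3612246 + 1*-2251953 + 0*-27730502 = 2907527
  c_5 = 4*2579740 + 0*-13779313 + -4*828469 + 5*10081364 + 0*1456853 + 0*-3612246 + 0*-2251953 + 2*-27730502 = 1950900
  c_6 = 0*2579740 + 0*-13779313 + 1*828469 + 0*10081364 + 0*1456853 + 0*-3612246 + 0*-2251953 + 0*-27730502 = 828469
  c_7 = 2*2579740 + 1*-13779313 + 0*828469 + 2*10081364 + 0*1456853 + 1*-3612246 + 2*-2251953 + 0*-27730502 = 3426743
  c_8 = -2*2579740 + 0*-13779313 + 2*828469 + -2*10081364 + 0*1456853 + 0*-3612246 + 0*-2251953 + -1*-27730502 = 4065232
p = 13; digits c_i = Σ_j d_{ij}·13^j, 0 ≤ d_{ij} < 13:
  c_1 = 2579740 = 7·13^0 + 9·13^1 + 2·13^2 + 4·13^3 + 12·13^4 + 6·13^5
  c_2 = 3004087 = 8·13^0 + 8·13^1 + 4·13^2 + 2·13^3 + 1·13^4 + 8·13^5
  c_3 = 1547234 = 0·13^0 + 3·13^1 + 3·13^2 + 2·13^3 + 2·13^4 + 4·13^5
  c_4 = 2907527 = 12·13^0 + 3·13^1 + 5·13^2 + 10·13^3 + 10·13^4 + 7·13^5
  c_5 = 1950900 = 3·13^0 + 10·13^1 + 12·13^2 + 3·13^3 + 3·13^4 + 5·13^5
  c_6 = 828469 = 5·13^0 + 2·13^1 + 1·13^2 + 0·13^3 + 3·13^4 + 2·13^5
  c_7 = 3426743 = 8·13^0 + 7·13^1 + 9·13^2 + 12·13^3 + 2·13^4 + 9·13^5
  c_8 = 4065232 = 2·13^0 + 8·13^1 + 4·13^2 + 4·13^3 + 12·13^4 + 10·13^5
Factor λ_0 = (7, 8, 0, 12, 3, 5, 8, 2)
Factor λ_1 = (9, 8, 3, 3, 10, 2, 7, 8)
Factor λ_2 = (2, 4, 3, 5, 12, 1, 9, 4)
Factor λ_3 = (4, 2, 2, 10, 3, 0, 12, 4)
Factor λ_4 = (12, 1, 2, 10, 3, 3, 2, 12)
Factor λ_5 = (6, 8, 4, 7, 5, 2, 9, 10)

((7, 8, 0, 12, 3, 5, 8, 2), (9, 8, 3, 3, 10, 2, 7, 8), (2, 4, 3, 5, 12, 1, 9, 4), (4, 2, 2, 10, 3, 0, 12, 4), (12, 1, 2, 10, 3, 3, 2, 12), (6, 8, 4, 7, 5, 2, 9, 10))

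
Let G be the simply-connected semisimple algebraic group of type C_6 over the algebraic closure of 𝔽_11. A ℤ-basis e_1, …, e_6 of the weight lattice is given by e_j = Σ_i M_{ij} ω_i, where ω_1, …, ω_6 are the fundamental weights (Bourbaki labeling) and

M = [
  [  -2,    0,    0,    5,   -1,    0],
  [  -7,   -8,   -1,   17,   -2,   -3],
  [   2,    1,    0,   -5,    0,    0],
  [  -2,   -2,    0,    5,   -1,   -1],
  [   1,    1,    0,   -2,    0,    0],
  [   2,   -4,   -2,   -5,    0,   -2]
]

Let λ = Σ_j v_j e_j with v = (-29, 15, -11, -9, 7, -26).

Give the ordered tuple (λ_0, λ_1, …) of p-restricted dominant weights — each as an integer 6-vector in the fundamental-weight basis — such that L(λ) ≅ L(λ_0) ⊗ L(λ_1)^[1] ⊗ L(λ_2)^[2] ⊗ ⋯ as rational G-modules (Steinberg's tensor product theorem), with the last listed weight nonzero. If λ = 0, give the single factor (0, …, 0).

ω-coordinates c = M·v, v = (-29, 15, -11, -9, 7, -26):
  c_1 = -2*-29 + 0*15 + 0*-11 + 5*-9 + -1*7 + 0*-26 = 6
  c_2 = -7*-29 + -8*15 + -1*-11 + 17*-9 + -2*7 + -3*-26 = 5
  c_3 = 2*-29 + 1*15 + 0*-11 + -5*-9 + 0*7 + 0*-26 = 2
  c_4 = -2*-29 + -2*15 + 0*-11 + 5*-9 + -1*7 + -1*-26 = 2
  c_5 = 1*-29 + 1*15 + 0*-11 + -2*-9 + 0*7 + 0*-26 = 4
  c_6 = 2*-29 + -4*15 + -2*-11 + -5*-9 + 0*7 + -2*-26 = 1
Expand coordinatewise in base 11:
  c_1 = 6 = 6·11^0
  c_2 = 5 = 5·11^0
  c_3 = 2 = 2·11^0
  c_4 = 2 = 2·11^0
  c_5 = 4 = 4·11^0
  c_6 = 1 = 1·11^0
p-restricted factor λ_0 = (6, 5, 2, 2, 4, 1)

((6, 5, 2, 2, 4, 1),)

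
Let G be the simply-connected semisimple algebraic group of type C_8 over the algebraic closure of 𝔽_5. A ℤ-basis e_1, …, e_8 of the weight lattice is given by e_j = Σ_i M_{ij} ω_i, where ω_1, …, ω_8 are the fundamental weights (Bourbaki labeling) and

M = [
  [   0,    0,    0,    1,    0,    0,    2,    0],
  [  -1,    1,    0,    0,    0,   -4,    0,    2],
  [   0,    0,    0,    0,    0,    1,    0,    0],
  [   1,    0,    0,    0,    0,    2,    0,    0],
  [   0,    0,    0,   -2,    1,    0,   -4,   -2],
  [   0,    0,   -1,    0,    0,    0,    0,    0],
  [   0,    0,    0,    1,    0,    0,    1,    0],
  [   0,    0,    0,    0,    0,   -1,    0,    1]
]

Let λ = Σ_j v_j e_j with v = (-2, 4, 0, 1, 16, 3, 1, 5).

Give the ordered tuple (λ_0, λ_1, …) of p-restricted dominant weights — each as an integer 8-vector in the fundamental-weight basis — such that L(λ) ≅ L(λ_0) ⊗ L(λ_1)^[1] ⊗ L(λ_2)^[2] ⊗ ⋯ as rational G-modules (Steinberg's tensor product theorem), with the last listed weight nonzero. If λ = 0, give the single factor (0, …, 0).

((3, 4, 3, 4, 0, 0, 2, 2),)

Compute c_i = Σ_j M_{ij} v_j with v = (-2, 4, 0, 1, 16, 3, 1, 5):
  c_1 = (0)·(-2) + 0·4 + 0·0 + 1·1 + 0·16 + 0·3 + 2·1 + 0·5 = 3
  c_2 = (-1)·(-2) + 1·4 + 0·0 + 0·1 + 0·16 + (-4)·(3) + 0·1 + 2·5 = 4
  c_3 = (0)·(-2) + 0·4 + 0·0 + 0·1 + 0·16 + 1·3 + 0·1 + 0·5 = 3
  c_4 = (1)·(-2) + 0·4 + 0·0 + 0·1 + 0·16 + 2·3 + 0·1 + 0·5 = 4
  c_5 = (0)·(-2) + 0·4 + 0·0 + (-2)·(1) + 1·16 + 0·3 + (-4)·(1) + (-2)·(5) = 0
  c_6 = (0)·(-2) + 0·4 + (-1)·(0) + 0·1 + 0·16 + 0·3 + 0·1 + 0·5 = 0
  c_7 = (0)·(-2) + 0·4 + 0·0 + 1·1 + 0·16 + 0·3 + 1·1 + 0·5 = 2
  c_8 = (0)·(-2) + 0·4 + 0·0 + 0·1 + 0·16 + (-1)·(3) + 0·1 + 1·5 = 2
Base-5 expansion of each c_i:
  c_1 = 3 = 3·5^0
  c_2 = 4 = 4·5^0
  c_3 = 3 = 3·5^0
  c_4 = 4 = 4·5^0
  c_5 = 0
  c_6 = 0
  c_7 = 2 = 2·5^0
  c_8 = 2 = 2·5^0
Factor λ_0 = (3, 4, 3, 4, 0, 0, 2, 2)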